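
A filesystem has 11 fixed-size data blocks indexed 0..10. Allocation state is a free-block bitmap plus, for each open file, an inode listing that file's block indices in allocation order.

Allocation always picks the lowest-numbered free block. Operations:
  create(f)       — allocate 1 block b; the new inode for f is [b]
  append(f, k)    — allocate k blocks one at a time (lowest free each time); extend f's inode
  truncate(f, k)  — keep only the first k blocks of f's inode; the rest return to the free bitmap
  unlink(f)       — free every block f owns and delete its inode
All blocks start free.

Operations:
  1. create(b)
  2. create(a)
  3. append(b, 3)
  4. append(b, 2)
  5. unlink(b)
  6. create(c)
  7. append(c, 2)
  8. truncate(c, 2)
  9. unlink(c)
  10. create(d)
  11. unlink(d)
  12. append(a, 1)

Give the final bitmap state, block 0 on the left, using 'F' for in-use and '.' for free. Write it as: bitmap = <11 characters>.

bitmap = FF.........

[1] create(b) — b=0 (map F..........)
[2] create(a) — a=1 b=0 (map FF.........)
[3] append(b, 3) — a=1 b=0,2,3,4 (map FFFFF......)
[4] append(b, 2) — a=1 b=0,2,3,4,5,6 (map FFFFFFF....)
[5] unlink(b) — a=1 (map .F.........)
[6] create(c) — a=1 c=0 (map FF.........)
[7] append(c, 2) — a=1 c=0,2,3 (map FFFF.......)
[8] truncate(c, 2) — a=1 c=0,2 (map FFF........)
[9] unlink(c) — a=1 (map .F.........)
[10] create(d) — a=1 d=0 (map FF.........)
[11] unlink(d) — a=1 (map .F.........)
[12] append(a, 1) — a=1,0 (map FF.........)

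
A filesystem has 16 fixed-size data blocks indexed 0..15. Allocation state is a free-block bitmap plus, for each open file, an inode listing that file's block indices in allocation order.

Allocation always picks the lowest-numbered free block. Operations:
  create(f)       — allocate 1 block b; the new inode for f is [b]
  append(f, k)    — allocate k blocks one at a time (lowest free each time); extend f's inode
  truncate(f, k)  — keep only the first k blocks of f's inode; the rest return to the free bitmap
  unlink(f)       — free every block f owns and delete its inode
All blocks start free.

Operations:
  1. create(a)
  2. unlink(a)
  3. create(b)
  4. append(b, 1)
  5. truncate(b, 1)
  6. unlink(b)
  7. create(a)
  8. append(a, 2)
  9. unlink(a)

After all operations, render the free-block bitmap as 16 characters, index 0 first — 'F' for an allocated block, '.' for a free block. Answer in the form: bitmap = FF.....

[1] create(a) — a=0 (map F...............)
[2] unlink(a) —  (map ................)
[3] create(b) — b=0 (map F...............)
[4] append(b, 1) — b=0,1 (map FF..............)
[5] truncate(b, 1) — b=0 (map F...............)
[6] unlink(b) —  (map ................)
[7] create(a) — a=0 (map F...............)
[8] append(a, 2) — a=0,1,2 (map FFF.............)
[9] unlink(a) —  (map ................)

bitmap = ................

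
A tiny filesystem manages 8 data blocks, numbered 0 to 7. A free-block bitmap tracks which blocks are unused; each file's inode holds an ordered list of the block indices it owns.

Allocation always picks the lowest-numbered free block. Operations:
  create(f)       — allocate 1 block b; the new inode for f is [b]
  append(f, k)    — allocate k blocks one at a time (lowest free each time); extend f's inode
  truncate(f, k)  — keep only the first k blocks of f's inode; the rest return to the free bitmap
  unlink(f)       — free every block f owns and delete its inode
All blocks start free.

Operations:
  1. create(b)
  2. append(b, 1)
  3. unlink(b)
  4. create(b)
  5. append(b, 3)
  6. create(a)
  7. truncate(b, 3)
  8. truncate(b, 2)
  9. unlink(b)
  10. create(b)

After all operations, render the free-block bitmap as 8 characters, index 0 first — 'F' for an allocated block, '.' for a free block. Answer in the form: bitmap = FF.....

bitmap = F...F...

create(b): bitmap=F....... | b=[0]
append(b, 1): bitmap=FF...... | b=[0, 1]
unlink(b): bitmap=........ | 
create(b): bitmap=F....... | b=[0]
append(b, 3): bitmap=FFFF.... | b=[0, 1, 2, 3]
create(a): bitmap=FFFFF... | a=[4] b=[0, 1, 2, 3]
truncate(b, 3): bitmap=FFF.F... | a=[4] b=[0, 1, 2]
truncate(b, 2): bitmap=FF..F... | a=[4] b=[0, 1]
unlink(b): bitmap=....F... | a=[4]
create(b): bitmap=F...F... | a=[4] b=[0]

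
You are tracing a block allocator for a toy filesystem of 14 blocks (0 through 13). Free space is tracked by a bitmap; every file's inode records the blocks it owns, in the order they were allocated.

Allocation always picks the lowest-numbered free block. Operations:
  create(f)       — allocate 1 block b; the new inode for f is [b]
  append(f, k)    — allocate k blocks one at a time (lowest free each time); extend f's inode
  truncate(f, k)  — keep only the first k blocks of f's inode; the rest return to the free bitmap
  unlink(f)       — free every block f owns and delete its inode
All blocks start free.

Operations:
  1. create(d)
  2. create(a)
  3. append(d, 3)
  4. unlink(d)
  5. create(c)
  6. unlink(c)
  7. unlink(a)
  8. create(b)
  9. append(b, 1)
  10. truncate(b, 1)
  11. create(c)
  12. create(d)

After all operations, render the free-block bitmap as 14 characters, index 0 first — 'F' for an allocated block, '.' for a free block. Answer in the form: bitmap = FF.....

create(d): bitmap=F............. | d=[0]
create(a): bitmap=FF............ | a=[1] d=[0]
append(d, 3): bitmap=FFFFF......... | a=[1] d=[0, 2, 3, 4]
unlink(d): bitmap=.F............ | a=[1]
create(c): bitmap=FF............ | a=[1] c=[0]
unlink(c): bitmap=.F............ | a=[1]
unlink(a): bitmap=.............. | 
create(b): bitmap=F............. | b=[0]
append(b, 1): bitmap=FF............ | b=[0, 1]
truncate(b, 1): bitmap=F............. | b=[0]
create(c): bitmap=FF............ | b=[0] c=[1]
create(d): bitmap=FFF........... | b=[0] c=[1] d=[2]

bitmap = FFF...........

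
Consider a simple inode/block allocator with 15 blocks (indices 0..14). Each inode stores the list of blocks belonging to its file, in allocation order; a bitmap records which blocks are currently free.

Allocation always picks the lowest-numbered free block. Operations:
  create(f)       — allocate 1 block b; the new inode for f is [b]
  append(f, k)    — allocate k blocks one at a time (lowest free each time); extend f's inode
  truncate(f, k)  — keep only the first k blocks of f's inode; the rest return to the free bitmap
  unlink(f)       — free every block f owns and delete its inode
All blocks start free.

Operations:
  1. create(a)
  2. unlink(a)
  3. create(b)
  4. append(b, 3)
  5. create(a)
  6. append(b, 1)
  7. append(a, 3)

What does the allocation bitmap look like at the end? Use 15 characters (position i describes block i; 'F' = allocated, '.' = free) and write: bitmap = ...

bitmap = FFFFFFFFF......

[1] create(a) — a=0 (map F..............)
[2] unlink(a) —  (map ...............)
[3] create(b) — b=0 (map F..............)
[4] append(b, 3) — b=0,1,2,3 (map FFFF...........)
[5] create(a) — a=4 b=0,1,2,3 (map FFFFF..........)
[6] append(b, 1) — a=4 b=0,1,2,3,5 (map FFFFFF.........)
[7] append(a, 3) — a=4,6,7,8 b=0,1,2,3,5 (map FFFFFFFFF......)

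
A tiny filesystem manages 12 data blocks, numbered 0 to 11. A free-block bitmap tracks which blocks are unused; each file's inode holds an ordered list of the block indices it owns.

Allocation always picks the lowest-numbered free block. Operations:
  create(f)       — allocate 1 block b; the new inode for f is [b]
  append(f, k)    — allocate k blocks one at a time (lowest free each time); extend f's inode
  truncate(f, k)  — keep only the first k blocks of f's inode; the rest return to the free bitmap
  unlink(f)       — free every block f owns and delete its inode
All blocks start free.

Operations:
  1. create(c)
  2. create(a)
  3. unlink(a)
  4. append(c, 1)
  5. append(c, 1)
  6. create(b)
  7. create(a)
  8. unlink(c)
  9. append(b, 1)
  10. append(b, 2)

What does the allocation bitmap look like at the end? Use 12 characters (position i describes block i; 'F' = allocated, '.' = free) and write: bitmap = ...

[1] create(c) — c=0 (map F...........)
[2] create(a) — a=1 c=0 (map FF..........)
[3] unlink(a) — c=0 (map F...........)
[4] append(c, 1) — c=0,1 (map FF..........)
[5] append(c, 1) — c=0,1,2 (map FFF.........)
[6] create(b) — b=3 c=0,1,2 (map FFFF........)
[7] create(a) — a=4 b=3 c=0,1,2 (map FFFFF.......)
[8] unlink(c) — a=4 b=3 (map ...FF.......)
[9] append(b, 1) — a=4 b=3,0 (map F..FF.......)
[10] append(b, 2) — a=4 b=3,0,1,2 (map FFFFF.......)

bitmap = FFFFF.......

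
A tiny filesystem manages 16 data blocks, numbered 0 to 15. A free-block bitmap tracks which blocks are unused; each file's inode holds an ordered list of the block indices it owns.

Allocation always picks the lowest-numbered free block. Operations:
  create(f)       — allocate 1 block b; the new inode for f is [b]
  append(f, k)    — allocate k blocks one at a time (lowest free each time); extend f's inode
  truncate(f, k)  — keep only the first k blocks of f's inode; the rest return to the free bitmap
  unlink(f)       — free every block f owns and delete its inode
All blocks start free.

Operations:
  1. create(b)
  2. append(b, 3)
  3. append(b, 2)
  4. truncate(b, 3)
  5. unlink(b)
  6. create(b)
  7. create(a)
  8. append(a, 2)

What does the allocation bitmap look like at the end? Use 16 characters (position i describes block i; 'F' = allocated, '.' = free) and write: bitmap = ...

[1] create(b) — b=0 (map F...............)
[2] append(b, 3) — b=0,1,2,3 (map FFFF............)
[3] append(b, 2) — b=0,1,2,3,4,5 (map FFFFFF..........)
[4] truncate(b, 3) — b=0,1,2 (map FFF.............)
[5] unlink(b) —  (map ................)
[6] create(b) — b=0 (map F...............)
[7] create(a) — a=1 b=0 (map FF..............)
[8] append(a, 2) — a=1,2,3 b=0 (map FFFF............)

bitmap = FFFF............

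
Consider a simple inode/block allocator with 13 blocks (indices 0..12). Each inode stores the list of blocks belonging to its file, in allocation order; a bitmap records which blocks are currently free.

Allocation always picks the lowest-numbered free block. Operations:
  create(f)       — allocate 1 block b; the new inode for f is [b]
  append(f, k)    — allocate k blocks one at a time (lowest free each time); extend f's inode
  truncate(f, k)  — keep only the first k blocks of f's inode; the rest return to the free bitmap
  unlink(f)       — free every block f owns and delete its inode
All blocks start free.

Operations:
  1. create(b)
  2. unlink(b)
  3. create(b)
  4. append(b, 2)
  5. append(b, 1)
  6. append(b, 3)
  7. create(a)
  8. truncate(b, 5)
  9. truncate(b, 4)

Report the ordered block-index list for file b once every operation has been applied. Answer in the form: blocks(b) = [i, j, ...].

blocks(b) = [0, 1, 2, 3]

after create(b) → b:[0]  free=[F............]
after unlink(b) →   free=[.............]
after create(b) → b:[0]  free=[F............]
after append(b, 2) → b:[0, 1, 2]  free=[FFF..........]
after append(b, 1) → b:[0, 1, 2, 3]  free=[FFFF.........]
after append(b, 3) → b:[0, 1, 2, 3, 4, 5, 6]  free=[FFFFFFF......]
after create(a) → a:[7], b:[0, 1, 2, 3, 4, 5, 6]  free=[FFFFFFFF.....]
after truncate(b, 5) → a:[7], b:[0, 1, 2, 3, 4]  free=[FFFFF..F.....]
after truncate(b, 4) → a:[7], b:[0, 1, 2, 3]  free=[FFFF...F.....]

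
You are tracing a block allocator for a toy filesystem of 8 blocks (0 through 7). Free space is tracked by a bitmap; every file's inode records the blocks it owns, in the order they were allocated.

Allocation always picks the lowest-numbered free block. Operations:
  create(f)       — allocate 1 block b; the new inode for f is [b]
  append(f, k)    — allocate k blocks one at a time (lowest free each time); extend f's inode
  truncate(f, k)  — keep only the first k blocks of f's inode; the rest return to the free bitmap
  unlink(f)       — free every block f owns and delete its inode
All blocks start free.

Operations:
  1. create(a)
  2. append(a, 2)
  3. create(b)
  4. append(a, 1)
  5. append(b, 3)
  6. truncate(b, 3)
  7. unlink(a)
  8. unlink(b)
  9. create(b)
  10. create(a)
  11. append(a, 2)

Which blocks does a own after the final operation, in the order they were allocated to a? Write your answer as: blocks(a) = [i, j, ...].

blocks(a) = [1, 2, 3]

after create(a) → a:[0]  free=[F.......]
after append(a, 2) → a:[0, 1, 2]  free=[FFF.....]
after create(b) → a:[0, 1, 2], b:[3]  free=[FFFF....]
after append(a, 1) → a:[0, 1, 2, 4], b:[3]  free=[FFFFF...]
after append(b, 3) → a:[0, 1, 2, 4], b:[3, 5, 6, 7]  free=[FFFFFFFF]
after truncate(b, 3) → a:[0, 1, 2, 4], b:[3, 5, 6]  free=[FFFFFFF.]
after unlink(a) → b:[3, 5, 6]  free=[...F.FF.]
after unlink(b) →   free=[........]
after create(b) → b:[0]  free=[F.......]
after create(a) → a:[1], b:[0]  free=[FF......]
after append(a, 2) → a:[1, 2, 3], b:[0]  free=[FFFF....]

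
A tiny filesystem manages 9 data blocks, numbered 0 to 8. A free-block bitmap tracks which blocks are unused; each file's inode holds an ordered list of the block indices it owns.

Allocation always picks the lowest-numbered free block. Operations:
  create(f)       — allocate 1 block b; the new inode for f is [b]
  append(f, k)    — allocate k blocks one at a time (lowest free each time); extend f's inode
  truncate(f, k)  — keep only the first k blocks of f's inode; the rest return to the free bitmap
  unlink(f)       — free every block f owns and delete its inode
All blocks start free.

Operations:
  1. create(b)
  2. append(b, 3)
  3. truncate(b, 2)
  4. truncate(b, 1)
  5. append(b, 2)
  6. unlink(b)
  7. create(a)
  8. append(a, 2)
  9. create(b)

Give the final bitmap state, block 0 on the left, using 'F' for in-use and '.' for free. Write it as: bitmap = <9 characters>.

[1] create(b) — b=0 (map F........)
[2] append(b, 3) — b=0,1,2,3 (map FFFF.....)
[3] truncate(b, 2) — b=0,1 (map FF.......)
[4] truncate(b, 1) — b=0 (map F........)
[5] append(b, 2) — b=0,1,2 (map FFF......)
[6] unlink(b) —  (map .........)
[7] create(a) — a=0 (map F........)
[8] append(a, 2) — a=0,1,2 (map FFF......)
[9] create(b) — a=0,1,2 b=3 (map FFFF.....)

bitmap = FFFF.....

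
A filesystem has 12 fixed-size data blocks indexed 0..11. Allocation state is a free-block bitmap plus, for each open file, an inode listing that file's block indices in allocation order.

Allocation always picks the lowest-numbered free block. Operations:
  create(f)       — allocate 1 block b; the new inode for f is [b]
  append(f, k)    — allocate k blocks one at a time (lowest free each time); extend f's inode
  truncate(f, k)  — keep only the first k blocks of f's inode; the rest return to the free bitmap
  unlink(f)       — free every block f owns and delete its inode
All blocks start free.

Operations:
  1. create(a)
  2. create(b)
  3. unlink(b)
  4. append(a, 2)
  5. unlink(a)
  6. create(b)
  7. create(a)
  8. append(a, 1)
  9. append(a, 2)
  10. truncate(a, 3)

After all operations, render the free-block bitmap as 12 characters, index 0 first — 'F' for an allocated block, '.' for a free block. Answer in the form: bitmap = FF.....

  1. create(a)  ⇒  F...........  {a→[0]}
  2. create(b)  ⇒  FF..........  {a→[0]; b→[1]}
  3. unlink(b)  ⇒  F...........  {a→[0]}
  4. append(a, 2)  ⇒  FFF.........  {a→[0, 1, 2]}
  5. unlink(a)  ⇒  ............  {}
  6. create(b)  ⇒  F...........  {b→[0]}
  7. create(a)  ⇒  FF..........  {a→[1]; b→[0]}
  8. append(a, 1)  ⇒  FFF.........  {a→[1, 2]; b→[0]}
  9. append(a, 2)  ⇒  FFFFF.......  {a→[1, 2, 3, 4]; b→[0]}
  10. truncate(a, 3)  ⇒  FFFF........  {a→[1, 2, 3]; b→[0]}

bitmap = FFFF........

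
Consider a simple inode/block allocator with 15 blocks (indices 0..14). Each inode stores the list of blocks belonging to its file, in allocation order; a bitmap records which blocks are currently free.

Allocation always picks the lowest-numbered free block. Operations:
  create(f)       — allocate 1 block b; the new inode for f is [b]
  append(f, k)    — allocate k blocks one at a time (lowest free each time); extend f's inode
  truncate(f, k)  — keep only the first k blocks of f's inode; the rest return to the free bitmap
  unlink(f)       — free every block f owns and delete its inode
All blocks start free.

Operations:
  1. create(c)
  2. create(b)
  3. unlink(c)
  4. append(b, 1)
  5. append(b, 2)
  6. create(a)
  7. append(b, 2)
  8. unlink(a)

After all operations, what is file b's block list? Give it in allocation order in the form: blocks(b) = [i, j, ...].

blocks(b) = [1, 0, 2, 3, 5, 6]

create(c): bitmap=F.............. | c=[0]
create(b): bitmap=FF............. | b=[1] c=[0]
unlink(c): bitmap=.F............. | b=[1]
append(b, 1): bitmap=FF............. | b=[1, 0]
append(b, 2): bitmap=FFFF........... | b=[1, 0, 2, 3]
create(a): bitmap=FFFFF.......... | a=[4] b=[1, 0, 2, 3]
append(b, 2): bitmap=FFFFFFF........ | a=[4] b=[1, 0, 2, 3, 5, 6]
unlink(a): bitmap=FFFF.FF........ | b=[1, 0, 2, 3, 5, 6]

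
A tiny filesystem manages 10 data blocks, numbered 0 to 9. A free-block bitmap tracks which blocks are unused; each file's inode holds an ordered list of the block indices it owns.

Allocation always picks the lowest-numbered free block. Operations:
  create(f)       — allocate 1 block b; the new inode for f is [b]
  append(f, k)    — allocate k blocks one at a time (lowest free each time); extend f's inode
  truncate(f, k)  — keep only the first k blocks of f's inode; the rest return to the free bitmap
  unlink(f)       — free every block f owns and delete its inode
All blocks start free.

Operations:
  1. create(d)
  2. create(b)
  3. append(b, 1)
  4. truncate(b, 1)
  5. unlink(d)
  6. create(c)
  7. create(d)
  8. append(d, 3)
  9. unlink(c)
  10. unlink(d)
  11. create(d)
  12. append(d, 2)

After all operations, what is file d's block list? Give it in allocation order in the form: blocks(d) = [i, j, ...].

blocks(d) = [0, 2, 3]

after create(d) → d:[0]  free=[F.........]
after create(b) → b:[1], d:[0]  free=[FF........]
after append(b, 1) → b:[1, 2], d:[0]  free=[FFF.......]
after truncate(b, 1) → b:[1], d:[0]  free=[FF........]
after unlink(d) → b:[1]  free=[.F........]
after create(c) → b:[1], c:[0]  free=[FF........]
after create(d) → b:[1], c:[0], d:[2]  free=[FFF.......]
after append(d, 3) → b:[1], c:[0], d:[2, 3, 4, 5]  free=[FFFFFF....]
after unlink(c) → b:[1], d:[2, 3, 4, 5]  free=[.FFFFF....]
after unlink(d) → b:[1]  free=[.F........]
after create(d) → b:[1], d:[0]  free=[FF........]
after append(d, 2) → b:[1], d:[0, 2, 3]  free=[FFFF......]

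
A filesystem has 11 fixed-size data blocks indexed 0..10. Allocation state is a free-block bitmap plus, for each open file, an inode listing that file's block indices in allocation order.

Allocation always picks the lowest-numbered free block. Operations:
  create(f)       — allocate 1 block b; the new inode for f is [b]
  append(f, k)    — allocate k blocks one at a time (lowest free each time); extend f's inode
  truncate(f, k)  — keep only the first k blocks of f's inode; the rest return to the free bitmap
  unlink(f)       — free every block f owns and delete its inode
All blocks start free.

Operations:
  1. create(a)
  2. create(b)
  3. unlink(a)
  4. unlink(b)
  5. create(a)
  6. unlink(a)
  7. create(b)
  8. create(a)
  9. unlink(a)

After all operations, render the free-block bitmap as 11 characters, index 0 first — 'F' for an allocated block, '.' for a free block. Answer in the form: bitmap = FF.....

bitmap = F..........

after create(a) → a:[0]  free=[F..........]
after create(b) → a:[0], b:[1]  free=[FF.........]
after unlink(a) → b:[1]  free=[.F.........]
after unlink(b) →   free=[...........]
after create(a) → a:[0]  free=[F..........]
after unlink(a) →   free=[...........]
after create(b) → b:[0]  free=[F..........]
after create(a) → a:[1], b:[0]  free=[FF.........]
after unlink(a) → b:[0]  free=[F..........]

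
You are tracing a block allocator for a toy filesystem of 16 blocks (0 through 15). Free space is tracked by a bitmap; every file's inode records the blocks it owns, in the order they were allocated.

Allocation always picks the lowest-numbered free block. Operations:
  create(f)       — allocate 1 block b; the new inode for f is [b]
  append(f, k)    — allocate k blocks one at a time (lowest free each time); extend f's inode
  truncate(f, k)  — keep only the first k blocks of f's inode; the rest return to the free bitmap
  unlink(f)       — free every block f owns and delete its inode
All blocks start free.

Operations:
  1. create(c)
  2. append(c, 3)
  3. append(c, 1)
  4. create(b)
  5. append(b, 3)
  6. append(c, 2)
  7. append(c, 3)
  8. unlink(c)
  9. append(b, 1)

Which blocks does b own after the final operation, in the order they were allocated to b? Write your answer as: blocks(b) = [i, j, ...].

after create(c) → c:[0]  free=[F...............]
after append(c, 3) → c:[0, 1, 2, 3]  free=[FFFF............]
after append(c, 1) → c:[0, 1, 2, 3, 4]  free=[FFFFF...........]
after create(b) → b:[5], c:[0, 1, 2, 3, 4]  free=[FFFFFF..........]
after append(b, 3) → b:[5, 6, 7, 8], c:[0, 1, 2, 3, 4]  free=[FFFFFFFFF.......]
after append(c, 2) → b:[5, 6, 7, 8], c:[0, 1, 2, 3, 4, 9, 10]  free=[FFFFFFFFFFF.....]
after append(c, 3) → b:[5, 6, 7, 8], c:[0, 1, 2, 3, 4, 9, 10, 11, 12, 13]  free=[FFFFFFFFFFFFFF..]
after unlink(c) → b:[5, 6, 7, 8]  free=[.....FFFF.......]
after append(b, 1) → b:[5, 6, 7, 8, 0]  free=[F....FFFF.......]

blocks(b) = [5, 6, 7, 8, 0]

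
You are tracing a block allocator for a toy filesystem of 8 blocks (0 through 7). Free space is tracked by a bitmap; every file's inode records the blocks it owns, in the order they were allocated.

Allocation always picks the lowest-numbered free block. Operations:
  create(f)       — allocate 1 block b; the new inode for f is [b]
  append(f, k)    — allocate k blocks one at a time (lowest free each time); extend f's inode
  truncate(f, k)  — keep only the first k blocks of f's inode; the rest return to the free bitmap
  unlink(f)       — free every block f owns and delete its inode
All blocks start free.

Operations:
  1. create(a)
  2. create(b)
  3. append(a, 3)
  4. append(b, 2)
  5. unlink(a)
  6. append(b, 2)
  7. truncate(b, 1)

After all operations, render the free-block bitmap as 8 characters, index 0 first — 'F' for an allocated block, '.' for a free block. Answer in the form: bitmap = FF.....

after create(a) → a:[0]  free=[F.......]
after create(b) → a:[0], b:[1]  free=[FF......]
after append(a, 3) → a:[0, 2, 3, 4], b:[1]  free=[FFFFF...]
after append(b, 2) → a:[0, 2, 3, 4], b:[1, 5, 6]  free=[FFFFFFF.]
after unlink(a) → b:[1, 5, 6]  free=[.F...FF.]
after append(b, 2) → b:[1, 5, 6, 0, 2]  free=[FFF..FF.]
after truncate(b, 1) → b:[1]  free=[.F......]

bitmap = .F......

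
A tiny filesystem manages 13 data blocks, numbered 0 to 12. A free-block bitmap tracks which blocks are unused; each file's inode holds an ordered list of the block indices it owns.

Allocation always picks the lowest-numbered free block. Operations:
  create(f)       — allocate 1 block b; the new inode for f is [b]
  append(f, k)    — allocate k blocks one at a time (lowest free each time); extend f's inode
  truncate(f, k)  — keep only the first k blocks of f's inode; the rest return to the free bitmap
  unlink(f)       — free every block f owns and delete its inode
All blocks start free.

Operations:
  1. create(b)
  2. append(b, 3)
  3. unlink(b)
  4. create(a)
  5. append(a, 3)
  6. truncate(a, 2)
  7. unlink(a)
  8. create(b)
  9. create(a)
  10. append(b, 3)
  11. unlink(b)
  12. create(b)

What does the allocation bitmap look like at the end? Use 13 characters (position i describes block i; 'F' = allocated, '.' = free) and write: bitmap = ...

bitmap = FF...........

create(b): bitmap=F............ | b=[0]
append(b, 3): bitmap=FFFF......... | b=[0, 1, 2, 3]
unlink(b): bitmap=............. | 
create(a): bitmap=F............ | a=[0]
append(a, 3): bitmap=FFFF......... | a=[0, 1, 2, 3]
truncate(a, 2): bitmap=FF........... | a=[0, 1]
unlink(a): bitmap=............. | 
create(b): bitmap=F............ | b=[0]
create(a): bitmap=FF........... | a=[1] b=[0]
append(b, 3): bitmap=FFFFF........ | a=[1] b=[0, 2, 3, 4]
unlink(b): bitmap=.F........... | a=[1]
create(b): bitmap=FF........... | a=[1] b=[0]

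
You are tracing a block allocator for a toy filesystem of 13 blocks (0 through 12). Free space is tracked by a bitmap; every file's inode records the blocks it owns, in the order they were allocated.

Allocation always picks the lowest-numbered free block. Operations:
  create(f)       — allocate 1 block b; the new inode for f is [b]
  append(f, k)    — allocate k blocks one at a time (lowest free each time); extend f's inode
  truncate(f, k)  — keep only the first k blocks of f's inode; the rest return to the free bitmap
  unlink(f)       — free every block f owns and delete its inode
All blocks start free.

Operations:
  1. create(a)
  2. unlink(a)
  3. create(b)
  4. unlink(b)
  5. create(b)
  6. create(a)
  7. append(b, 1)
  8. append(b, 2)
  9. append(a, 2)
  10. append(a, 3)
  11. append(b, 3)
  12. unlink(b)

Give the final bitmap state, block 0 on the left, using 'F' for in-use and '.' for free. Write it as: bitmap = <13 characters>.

bitmap = .F...FFFFF...

create(a): bitmap=F............ | a=[0]
unlink(a): bitmap=............. | 
create(b): bitmap=F............ | b=[0]
unlink(b): bitmap=............. | 
create(b): bitmap=F............ | b=[0]
create(a): bitmap=FF........... | a=[1] b=[0]
append(b, 1): bitmap=FFF.......... | a=[1] b=[0, 2]
append(b, 2): bitmap=FFFFF........ | a=[1] b=[0, 2, 3, 4]
append(a, 2): bitmap=FFFFFFF...... | a=[1, 5, 6] b=[0, 2, 3, 4]
append(a, 3): bitmap=FFFFFFFFFF... | a=[1, 5, 6, 7, 8, 9] b=[0, 2, 3, 4]
append(b, 3): bitmap=FFFFFFFFFFFFF | a=[1, 5, 6, 7, 8, 9] b=[0, 2, 3, 4, 10, 11, 12]
unlink(b): bitmap=.F...FFFFF... | a=[1, 5, 6, 7, 8, 9]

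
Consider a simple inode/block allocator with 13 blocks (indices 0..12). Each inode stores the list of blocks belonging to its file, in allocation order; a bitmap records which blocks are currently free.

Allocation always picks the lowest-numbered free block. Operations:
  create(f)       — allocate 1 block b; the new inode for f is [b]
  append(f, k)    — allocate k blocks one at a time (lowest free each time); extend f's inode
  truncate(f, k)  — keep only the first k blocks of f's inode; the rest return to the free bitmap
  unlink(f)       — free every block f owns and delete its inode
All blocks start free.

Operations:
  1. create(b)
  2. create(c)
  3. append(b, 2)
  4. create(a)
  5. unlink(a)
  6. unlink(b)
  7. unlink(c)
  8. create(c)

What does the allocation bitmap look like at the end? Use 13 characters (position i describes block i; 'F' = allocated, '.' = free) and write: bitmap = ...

bitmap = F............

after create(b) → b:[0]  free=[F............]
after create(c) → b:[0], c:[1]  free=[FF...........]
after append(b, 2) → b:[0, 2, 3], c:[1]  free=[FFFF.........]
after create(a) → a:[4], b:[0, 2, 3], c:[1]  free=[FFFFF........]
after unlink(a) → b:[0, 2, 3], c:[1]  free=[FFFF.........]
after unlink(b) → c:[1]  free=[.F...........]
after unlink(c) →   free=[.............]
after create(c) → c:[0]  free=[F............]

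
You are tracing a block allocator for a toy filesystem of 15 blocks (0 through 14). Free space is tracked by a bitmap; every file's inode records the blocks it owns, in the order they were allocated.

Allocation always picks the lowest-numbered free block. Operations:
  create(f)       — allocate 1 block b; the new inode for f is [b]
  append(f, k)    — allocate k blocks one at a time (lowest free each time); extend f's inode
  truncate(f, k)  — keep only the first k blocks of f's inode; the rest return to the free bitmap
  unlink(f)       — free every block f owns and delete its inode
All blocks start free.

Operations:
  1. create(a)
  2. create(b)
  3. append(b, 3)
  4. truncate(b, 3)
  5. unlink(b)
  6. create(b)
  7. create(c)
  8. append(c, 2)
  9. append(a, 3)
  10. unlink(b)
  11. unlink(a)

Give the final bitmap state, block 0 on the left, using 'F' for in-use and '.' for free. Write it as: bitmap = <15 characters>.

after create(a) → a:[0]  free=[F..............]
after create(b) → a:[0], b:[1]  free=[FF.............]
after append(b, 3) → a:[0], b:[1, 2, 3, 4]  free=[FFFFF..........]
after truncate(b, 3) → a:[0], b:[1, 2, 3]  free=[FFFF...........]
after unlink(b) → a:[0]  free=[F..............]
after create(b) → a:[0], b:[1]  free=[FF.............]
after create(c) → a:[0], b:[1], c:[2]  free=[FFF............]
after append(c, 2) → a:[0], b:[1], c:[2, 3, 4]  free=[FFFFF..........]
after append(a, 3) → a:[0, 5, 6, 7], b:[1], c:[2, 3, 4]  free=[FFFFFFFF.......]
after unlink(b) → a:[0, 5, 6, 7], c:[2, 3, 4]  free=[F.FFFFFF.......]
after unlink(a) → c:[2, 3, 4]  free=[..FFF..........]

bitmap = ..FFF..........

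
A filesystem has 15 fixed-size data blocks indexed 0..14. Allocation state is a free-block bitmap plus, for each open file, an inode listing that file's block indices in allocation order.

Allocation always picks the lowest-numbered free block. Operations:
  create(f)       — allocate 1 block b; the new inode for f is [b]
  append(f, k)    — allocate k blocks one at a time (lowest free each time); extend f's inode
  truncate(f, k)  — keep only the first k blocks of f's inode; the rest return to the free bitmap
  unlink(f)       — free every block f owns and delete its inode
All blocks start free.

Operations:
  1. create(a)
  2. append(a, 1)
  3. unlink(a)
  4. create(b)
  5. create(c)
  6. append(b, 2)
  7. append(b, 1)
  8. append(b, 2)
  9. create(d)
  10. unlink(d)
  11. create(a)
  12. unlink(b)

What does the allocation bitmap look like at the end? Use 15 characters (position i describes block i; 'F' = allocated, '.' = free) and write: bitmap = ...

after create(a) → a:[0]  free=[F..............]
after append(a, 1) → a:[0, 1]  free=[FF.............]
after unlink(a) →   free=[...............]
after create(b) → b:[0]  free=[F..............]
after create(c) → b:[0], c:[1]  free=[FF.............]
after append(b, 2) → b:[0, 2, 3], c:[1]  free=[FFFF...........]
after append(b, 1) → b:[0, 2, 3, 4], c:[1]  free=[FFFFF..........]
after append(b, 2) → b:[0, 2, 3, 4, 5, 6], c:[1]  free=[FFFFFFF........]
after create(d) → b:[0, 2, 3, 4, 5, 6], c:[1], d:[7]  free=[FFFFFFFF.......]
after unlink(d) → b:[0, 2, 3, 4, 5, 6], c:[1]  free=[FFFFFFF........]
after create(a) → a:[7], b:[0, 2, 3, 4, 5, 6], c:[1]  free=[FFFFFFFF.......]
after unlink(b) → a:[7], c:[1]  free=[.F.....F.......]

bitmap = .F.....F.......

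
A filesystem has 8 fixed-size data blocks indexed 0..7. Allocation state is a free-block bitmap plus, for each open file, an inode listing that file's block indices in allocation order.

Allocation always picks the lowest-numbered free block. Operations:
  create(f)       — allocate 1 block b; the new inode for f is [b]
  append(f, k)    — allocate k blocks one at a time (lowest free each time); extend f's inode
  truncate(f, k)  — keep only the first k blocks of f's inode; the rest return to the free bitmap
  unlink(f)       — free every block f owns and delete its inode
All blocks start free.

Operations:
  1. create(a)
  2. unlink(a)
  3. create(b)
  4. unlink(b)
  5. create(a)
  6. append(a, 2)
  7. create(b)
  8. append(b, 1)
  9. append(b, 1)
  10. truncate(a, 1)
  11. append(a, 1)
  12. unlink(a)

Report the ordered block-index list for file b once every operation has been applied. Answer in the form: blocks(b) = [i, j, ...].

after create(a) → a:[0]  free=[F.......]
after unlink(a) →   free=[........]
after create(b) → b:[0]  free=[F.......]
after unlink(b) →   free=[........]
after create(a) → a:[0]  free=[F.......]
after append(a, 2) → a:[0, 1, 2]  free=[FFF.....]
after create(b) → a:[0, 1, 2], b:[3]  free=[FFFF....]
after append(b, 1) → a:[0, 1, 2], b:[3, 4]  free=[FFFFF...]
after append(b, 1) → a:[0, 1, 2], b:[3, 4, 5]  free=[FFFFFF..]
after truncate(a, 1) → a:[0], b:[3, 4, 5]  free=[F..FFF..]
after append(a, 1) → a:[0, 1], b:[3, 4, 5]  free=[FF.FFF..]
after unlink(a) → b:[3, 4, 5]  free=[...FFF..]

blocks(b) = [3, 4, 5]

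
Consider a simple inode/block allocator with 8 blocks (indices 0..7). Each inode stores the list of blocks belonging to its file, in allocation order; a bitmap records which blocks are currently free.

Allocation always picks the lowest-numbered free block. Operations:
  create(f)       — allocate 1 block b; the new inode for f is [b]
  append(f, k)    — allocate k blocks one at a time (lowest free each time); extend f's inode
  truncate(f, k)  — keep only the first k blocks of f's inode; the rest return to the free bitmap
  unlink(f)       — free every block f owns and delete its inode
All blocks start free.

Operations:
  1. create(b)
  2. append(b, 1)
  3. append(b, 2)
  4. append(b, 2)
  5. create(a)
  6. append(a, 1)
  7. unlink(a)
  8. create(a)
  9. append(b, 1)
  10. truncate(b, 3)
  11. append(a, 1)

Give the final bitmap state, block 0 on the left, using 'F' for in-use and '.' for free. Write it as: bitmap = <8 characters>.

after create(b) → b:[0]  free=[F.......]
after append(b, 1) → b:[0, 1]  free=[FF......]
after append(b, 2) → b:[0, 1, 2, 3]  free=[FFFF....]
after append(b, 2) → b:[0, 1, 2, 3, 4, 5]  free=[FFFFFF..]
after create(a) → a:[6], b:[0, 1, 2, 3, 4, 5]  free=[FFFFFFF.]
after append(a, 1) → a:[6, 7], b:[0, 1, 2, 3, 4, 5]  free=[FFFFFFFF]
after unlink(a) → b:[0, 1, 2, 3, 4, 5]  free=[FFFFFF..]
after create(a) → a:[6], b:[0, 1, 2, 3, 4, 5]  free=[FFFFFFF.]
after append(b, 1) → a:[6], b:[0, 1, 2, 3, 4, 5, 7]  free=[FFFFFFFF]
after truncate(b, 3) → a:[6], b:[0, 1, 2]  free=[FFF...F.]
after append(a, 1) → a:[6, 3], b:[0, 1, 2]  free=[FFFF..F.]

bitmap = FFFF..F.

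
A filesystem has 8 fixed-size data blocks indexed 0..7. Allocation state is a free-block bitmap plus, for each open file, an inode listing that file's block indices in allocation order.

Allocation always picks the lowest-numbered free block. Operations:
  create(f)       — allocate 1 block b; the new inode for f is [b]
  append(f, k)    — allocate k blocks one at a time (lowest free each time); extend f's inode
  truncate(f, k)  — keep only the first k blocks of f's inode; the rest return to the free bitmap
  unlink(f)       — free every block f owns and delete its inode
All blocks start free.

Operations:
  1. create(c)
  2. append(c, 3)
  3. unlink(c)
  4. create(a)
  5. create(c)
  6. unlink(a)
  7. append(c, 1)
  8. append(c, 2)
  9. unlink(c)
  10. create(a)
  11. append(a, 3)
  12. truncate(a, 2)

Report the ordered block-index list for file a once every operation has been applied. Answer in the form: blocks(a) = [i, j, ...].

  1. create(c)  ⇒  F.......  {c→[0]}
  2. append(c, 3)  ⇒  FFFF....  {c→[0, 1, 2, 3]}
  3. unlink(c)  ⇒  ........  {}
  4. create(a)  ⇒  F.......  {a→[0]}
  5. create(c)  ⇒  FF......  {a→[0]; c→[1]}
  6. unlink(a)  ⇒  .F......  {c→[1]}
  7. append(c, 1)  ⇒  FF......  {c→[1, 0]}
  8. append(c, 2)  ⇒  FFFF....  {c→[1, 0, 2, 3]}
  9. unlink(c)  ⇒  ........  {}
  10. create(a)  ⇒  F.......  {a→[0]}
  11. append(a, 3)  ⇒  FFFF....  {a→[0, 1, 2, 3]}
  12. truncate(a, 2)  ⇒  FF......  {a→[0, 1]}

blocks(a) = [0, 1]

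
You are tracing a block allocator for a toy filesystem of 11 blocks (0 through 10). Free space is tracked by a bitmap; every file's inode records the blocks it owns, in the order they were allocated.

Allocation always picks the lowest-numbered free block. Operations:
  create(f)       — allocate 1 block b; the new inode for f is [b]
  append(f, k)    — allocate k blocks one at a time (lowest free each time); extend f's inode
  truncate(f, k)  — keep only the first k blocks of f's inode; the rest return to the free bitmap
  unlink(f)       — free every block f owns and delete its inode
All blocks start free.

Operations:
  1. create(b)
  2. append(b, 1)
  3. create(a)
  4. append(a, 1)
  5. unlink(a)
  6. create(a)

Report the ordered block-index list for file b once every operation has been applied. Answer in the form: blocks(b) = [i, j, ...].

blocks(b) = [0, 1]

create(b): bitmap=F.......... | b=[0]
append(b, 1): bitmap=FF......... | b=[0, 1]
create(a): bitmap=FFF........ | a=[2] b=[0, 1]
append(a, 1): bitmap=FFFF....... | a=[2, 3] b=[0, 1]
unlink(a): bitmap=FF......... | b=[0, 1]
create(a): bitmap=FFF........ | a=[2] b=[0, 1]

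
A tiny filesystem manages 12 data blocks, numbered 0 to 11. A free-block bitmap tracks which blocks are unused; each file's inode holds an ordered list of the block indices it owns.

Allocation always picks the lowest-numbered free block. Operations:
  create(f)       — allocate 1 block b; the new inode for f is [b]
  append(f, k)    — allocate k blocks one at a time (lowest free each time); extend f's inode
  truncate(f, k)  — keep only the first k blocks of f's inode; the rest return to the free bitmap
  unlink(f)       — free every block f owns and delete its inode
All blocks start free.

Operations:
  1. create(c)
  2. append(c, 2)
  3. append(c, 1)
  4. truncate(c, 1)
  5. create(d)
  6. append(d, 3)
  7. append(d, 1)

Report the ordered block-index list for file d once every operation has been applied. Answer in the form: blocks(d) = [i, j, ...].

blocks(d) = [1, 2, 3, 4, 5]

after create(c) → c:[0]  free=[F...........]
after append(c, 2) → c:[0, 1, 2]  free=[FFF.........]
after append(c, 1) → c:[0, 1, 2, 3]  free=[FFFF........]
after truncate(c, 1) → c:[0]  free=[F...........]
after create(d) → c:[0], d:[1]  free=[FF..........]
after append(d, 3) → c:[0], d:[1, 2, 3, 4]  free=[FFFFF.......]
after append(d, 1) → c:[0], d:[1, 2, 3, 4, 5]  free=[FFFFFF......]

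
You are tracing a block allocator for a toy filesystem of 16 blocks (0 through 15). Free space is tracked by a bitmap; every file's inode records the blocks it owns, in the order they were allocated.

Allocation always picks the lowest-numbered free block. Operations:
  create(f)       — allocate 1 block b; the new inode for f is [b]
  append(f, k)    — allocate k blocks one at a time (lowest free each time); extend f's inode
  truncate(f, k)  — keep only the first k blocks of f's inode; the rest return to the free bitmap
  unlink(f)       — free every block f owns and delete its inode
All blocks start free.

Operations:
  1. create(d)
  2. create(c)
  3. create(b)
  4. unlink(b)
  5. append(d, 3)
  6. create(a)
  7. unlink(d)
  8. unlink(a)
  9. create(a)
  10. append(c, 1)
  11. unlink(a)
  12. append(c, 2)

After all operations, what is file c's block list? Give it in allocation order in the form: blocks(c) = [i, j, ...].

blocks(c) = [1, 2, 0, 3]

[1] create(d) — d=0 (map F...............)
[2] create(c) — c=1 d=0 (map FF..............)
[3] create(b) — b=2 c=1 d=0 (map FFF.............)
[4] unlink(b) — c=1 d=0 (map FF..............)
[5] append(d, 3) — c=1 d=0,2,3,4 (map FFFFF...........)
[6] create(a) — a=5 c=1 d=0,2,3,4 (map FFFFFF..........)
[7] unlink(d) — a=5 c=1 (map .F...F..........)
[8] unlink(a) — c=1 (map .F..............)
[9] create(a) — a=0 c=1 (map FF..............)
[10] append(c, 1) — a=0 c=1,2 (map FFF.............)
[11] unlink(a) — c=1,2 (map .FF.............)
[12] append(c, 2) — c=1,2,0,3 (map FFFF............)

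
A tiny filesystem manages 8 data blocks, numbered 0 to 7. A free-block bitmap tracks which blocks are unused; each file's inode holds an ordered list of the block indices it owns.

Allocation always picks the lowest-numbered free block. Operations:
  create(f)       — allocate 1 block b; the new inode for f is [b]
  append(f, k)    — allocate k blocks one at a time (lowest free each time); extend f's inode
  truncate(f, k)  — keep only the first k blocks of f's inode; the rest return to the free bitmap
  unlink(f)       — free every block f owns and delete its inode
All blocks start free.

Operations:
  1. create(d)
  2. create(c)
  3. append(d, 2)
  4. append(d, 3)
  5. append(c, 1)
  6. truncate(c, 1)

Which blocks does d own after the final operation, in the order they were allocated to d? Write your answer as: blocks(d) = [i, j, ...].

after create(d) → d:[0]  free=[F.......]
after create(c) → c:[1], d:[0]  free=[FF......]
after append(d, 2) → c:[1], d:[0, 2, 3]  free=[FFFF....]
after append(d, 3) → c:[1], d:[0, 2, 3, 4, 5, 6]  free=[FFFFFFF.]
after append(c, 1) → c:[1, 7], d:[0, 2, 3, 4, 5, 6]  free=[FFFFFFFF]
after truncate(c, 1) → c:[1], d:[0, 2, 3, 4, 5, 6]  free=[FFFFFFF.]

blocks(d) = [0, 2, 3, 4, 5, 6]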